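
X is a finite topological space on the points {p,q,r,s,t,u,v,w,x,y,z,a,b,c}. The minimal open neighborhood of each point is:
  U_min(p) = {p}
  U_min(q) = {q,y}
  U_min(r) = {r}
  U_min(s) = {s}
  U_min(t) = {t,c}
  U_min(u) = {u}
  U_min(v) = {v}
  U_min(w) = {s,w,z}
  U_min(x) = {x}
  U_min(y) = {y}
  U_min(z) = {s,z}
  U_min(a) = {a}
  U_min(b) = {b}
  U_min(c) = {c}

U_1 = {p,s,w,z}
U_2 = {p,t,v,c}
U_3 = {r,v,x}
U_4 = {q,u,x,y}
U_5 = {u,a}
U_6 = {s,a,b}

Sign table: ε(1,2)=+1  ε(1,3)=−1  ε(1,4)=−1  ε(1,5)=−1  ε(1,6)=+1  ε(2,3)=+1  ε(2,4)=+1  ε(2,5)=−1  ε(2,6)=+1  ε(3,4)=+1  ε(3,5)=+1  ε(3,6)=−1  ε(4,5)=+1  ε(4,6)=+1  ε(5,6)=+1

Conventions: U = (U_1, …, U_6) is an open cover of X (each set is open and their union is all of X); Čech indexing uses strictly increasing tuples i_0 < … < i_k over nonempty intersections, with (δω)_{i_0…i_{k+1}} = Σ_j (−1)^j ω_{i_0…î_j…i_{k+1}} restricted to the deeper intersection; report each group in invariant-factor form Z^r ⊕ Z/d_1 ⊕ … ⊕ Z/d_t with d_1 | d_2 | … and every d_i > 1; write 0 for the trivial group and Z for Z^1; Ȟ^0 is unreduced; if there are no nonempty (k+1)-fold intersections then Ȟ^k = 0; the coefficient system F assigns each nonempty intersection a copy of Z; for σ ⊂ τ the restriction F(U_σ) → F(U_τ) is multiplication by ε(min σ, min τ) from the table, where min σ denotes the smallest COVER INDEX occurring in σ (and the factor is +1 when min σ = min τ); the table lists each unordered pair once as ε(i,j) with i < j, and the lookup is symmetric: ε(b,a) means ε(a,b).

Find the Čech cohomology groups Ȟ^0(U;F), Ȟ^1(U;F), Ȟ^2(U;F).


Ȟ^0(U;F) ≅ Z,  Ȟ^1(U;F) ≅ Z,  Ȟ^2(U;F) ≅ 0

cover nerve:
  U12={p} U16={s} U23={v} U34={x} U45={u} U56={a}
C dims 6,6; δ0: rk 5, SNF 1^5
Ȟ^0: (6−5)−0=1 ⇒ Z
Ȟ^1: (6−0)−5=1 ⇒ Z
Ȟ^2: (0−0)−0=0 ⇒ 0


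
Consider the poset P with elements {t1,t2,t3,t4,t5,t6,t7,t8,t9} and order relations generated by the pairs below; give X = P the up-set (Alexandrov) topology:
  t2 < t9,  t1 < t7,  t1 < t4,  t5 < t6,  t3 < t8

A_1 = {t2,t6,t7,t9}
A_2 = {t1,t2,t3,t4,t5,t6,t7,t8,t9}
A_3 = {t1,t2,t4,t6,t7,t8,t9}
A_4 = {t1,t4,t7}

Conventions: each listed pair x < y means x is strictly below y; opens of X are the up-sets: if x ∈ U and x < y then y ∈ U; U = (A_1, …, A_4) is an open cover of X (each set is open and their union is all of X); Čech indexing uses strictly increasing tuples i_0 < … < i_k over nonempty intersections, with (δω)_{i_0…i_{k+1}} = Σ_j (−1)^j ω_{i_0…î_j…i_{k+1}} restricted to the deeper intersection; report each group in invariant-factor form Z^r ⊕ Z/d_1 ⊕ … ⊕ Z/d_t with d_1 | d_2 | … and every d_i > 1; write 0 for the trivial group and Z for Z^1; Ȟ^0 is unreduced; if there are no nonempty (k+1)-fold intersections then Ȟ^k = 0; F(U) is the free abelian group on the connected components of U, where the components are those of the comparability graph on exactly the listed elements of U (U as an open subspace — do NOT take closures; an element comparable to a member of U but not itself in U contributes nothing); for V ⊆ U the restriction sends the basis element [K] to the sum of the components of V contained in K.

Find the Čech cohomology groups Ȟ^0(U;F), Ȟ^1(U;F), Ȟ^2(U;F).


nonempty overlaps:
  A12={t2,t6,t7,t9} A13={t2,t6,t7,t9} A14={t7} A23={t1,t2,t4,t6,t7,t8,t9} A24={t1,t4,t7} A34={t1,t4,t7}
  A123={t2,t6,t7,t9} A124={t7} A134={t7} A234={t1,t4,t7}
  A1234={t7}
components per intersection:
  A1: {t2,t9} {t6} {t7}
  A2: {t1,t4,t7} {t2,t9} {t3,t8} {t5,t6}
  A3: {t1,t4,t7} {t2,t9} {t6} {t8}
  A4: {t1,t4,t7}
  A12: {t2,t9} {t6} {t7}
  A13: {t2,t9} {t6} {t7}
  A14: {t7}
  A23: {t1,t4,t7} {t2,t9} {t6} {t8}
  A24: {t1,t4,t7}
  A34: {t1,t4,t7}
  A123: {t2,t9} {t6} {t7}
  A124: {t7}
  A134: {t7}
  A234: {t1,t4,t7}
  A1234: {t7}
C dims 12,13,6,1; δ0: rk 8, SNF 1^8; δ1: rk 5, SNF 1^5; δ2: rk 1, SNF 1^1
degree 0: 12−8−0 = 4 → Ȟ^0 ≅ Z^4
degree 1: 13−5−8 = 0 → Ȟ^1 ≅ 0
degree 2: 6−1−5 = 0 → Ȟ^2 ≅ 0

Ȟ^0(U;F) ≅ Z^4,  Ȟ^1(U;F) ≅ 0,  Ȟ^2(U;F) ≅ 0


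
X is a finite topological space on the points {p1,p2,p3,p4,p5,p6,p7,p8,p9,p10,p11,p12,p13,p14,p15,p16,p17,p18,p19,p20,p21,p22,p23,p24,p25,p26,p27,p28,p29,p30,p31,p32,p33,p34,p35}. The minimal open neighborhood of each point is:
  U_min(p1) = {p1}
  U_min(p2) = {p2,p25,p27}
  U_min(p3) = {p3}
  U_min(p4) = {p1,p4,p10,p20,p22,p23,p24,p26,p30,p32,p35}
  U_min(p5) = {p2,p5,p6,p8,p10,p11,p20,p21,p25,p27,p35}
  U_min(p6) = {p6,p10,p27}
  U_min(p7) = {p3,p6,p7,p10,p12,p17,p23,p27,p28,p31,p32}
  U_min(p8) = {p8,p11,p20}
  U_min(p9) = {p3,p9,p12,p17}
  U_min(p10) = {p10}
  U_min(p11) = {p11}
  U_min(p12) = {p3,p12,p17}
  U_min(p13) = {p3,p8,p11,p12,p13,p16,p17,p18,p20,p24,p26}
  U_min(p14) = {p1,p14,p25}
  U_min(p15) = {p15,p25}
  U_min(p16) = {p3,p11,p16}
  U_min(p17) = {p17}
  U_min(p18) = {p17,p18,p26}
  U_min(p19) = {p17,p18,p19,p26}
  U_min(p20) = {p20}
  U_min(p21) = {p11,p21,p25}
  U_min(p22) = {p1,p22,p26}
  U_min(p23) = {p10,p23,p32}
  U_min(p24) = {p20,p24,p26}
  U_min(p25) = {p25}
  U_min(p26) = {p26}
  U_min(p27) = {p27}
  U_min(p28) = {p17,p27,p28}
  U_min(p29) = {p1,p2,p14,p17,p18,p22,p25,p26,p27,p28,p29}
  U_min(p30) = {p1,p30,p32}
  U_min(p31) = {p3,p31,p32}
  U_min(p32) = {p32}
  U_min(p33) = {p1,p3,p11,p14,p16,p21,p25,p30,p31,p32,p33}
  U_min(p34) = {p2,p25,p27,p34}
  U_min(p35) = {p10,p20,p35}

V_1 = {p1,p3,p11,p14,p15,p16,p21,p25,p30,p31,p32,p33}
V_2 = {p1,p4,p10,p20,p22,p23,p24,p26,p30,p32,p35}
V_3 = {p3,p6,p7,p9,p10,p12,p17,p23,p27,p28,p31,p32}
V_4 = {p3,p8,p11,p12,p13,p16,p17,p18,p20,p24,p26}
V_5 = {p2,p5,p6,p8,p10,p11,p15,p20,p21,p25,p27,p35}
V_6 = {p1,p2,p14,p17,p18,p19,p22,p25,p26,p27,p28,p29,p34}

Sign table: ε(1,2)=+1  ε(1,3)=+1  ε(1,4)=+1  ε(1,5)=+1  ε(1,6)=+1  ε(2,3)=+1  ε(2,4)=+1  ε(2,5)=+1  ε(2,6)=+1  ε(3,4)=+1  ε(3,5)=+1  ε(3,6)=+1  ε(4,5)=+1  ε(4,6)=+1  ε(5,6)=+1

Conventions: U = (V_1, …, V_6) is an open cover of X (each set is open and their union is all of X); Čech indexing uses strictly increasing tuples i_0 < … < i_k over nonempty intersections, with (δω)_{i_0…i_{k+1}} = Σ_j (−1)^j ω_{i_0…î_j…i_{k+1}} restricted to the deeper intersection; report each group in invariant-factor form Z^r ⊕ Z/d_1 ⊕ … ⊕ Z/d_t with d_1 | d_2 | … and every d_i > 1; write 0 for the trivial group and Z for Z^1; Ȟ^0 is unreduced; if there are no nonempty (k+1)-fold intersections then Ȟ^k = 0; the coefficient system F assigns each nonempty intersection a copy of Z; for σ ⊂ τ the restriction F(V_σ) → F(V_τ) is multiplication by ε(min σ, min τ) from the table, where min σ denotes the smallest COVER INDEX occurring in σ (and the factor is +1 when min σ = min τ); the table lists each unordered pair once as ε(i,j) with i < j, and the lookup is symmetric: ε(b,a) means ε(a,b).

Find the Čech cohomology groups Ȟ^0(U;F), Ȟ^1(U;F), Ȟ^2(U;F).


cover nerve:
  V12={p1,p30,p32} V13={p3,p31,p32} V14={p3,p11,p16} V15={p11,p15,p21,p25} V16={p1,p14,p25} V23={p10,p23,p32} V24={p20,p24,p26} V25={p10,p20,p35} V26={p1,p22,p26} V34={p3,p12,p17} V35={p6,p10,p27} V36={p17,p27,p28} V45={p8,p11,p20} V46={p17,p18,p26} V56={p2,p25,p27}
  V123={p32} V126={p1} V134={p3} V145={p11} V156={p25} V235={p10} V245={p20} V246={p26} V346={p17} V356={p27}
C dims 6,15,10; δ0: rk 5, SNF 1^5; δ1: rk 10, SNF 1^9·2
Ȟ^0: (6−5)−0=1 ⇒ Z
Ȟ^1: (15−10)−5=0 ⇒ 0
Ȟ^2: (10−0)−10=0 plus torsion [2] ⇒ Z/2

Ȟ^0 = Z,  Ȟ^1 = 0,  Ȟ^2 = Z/2


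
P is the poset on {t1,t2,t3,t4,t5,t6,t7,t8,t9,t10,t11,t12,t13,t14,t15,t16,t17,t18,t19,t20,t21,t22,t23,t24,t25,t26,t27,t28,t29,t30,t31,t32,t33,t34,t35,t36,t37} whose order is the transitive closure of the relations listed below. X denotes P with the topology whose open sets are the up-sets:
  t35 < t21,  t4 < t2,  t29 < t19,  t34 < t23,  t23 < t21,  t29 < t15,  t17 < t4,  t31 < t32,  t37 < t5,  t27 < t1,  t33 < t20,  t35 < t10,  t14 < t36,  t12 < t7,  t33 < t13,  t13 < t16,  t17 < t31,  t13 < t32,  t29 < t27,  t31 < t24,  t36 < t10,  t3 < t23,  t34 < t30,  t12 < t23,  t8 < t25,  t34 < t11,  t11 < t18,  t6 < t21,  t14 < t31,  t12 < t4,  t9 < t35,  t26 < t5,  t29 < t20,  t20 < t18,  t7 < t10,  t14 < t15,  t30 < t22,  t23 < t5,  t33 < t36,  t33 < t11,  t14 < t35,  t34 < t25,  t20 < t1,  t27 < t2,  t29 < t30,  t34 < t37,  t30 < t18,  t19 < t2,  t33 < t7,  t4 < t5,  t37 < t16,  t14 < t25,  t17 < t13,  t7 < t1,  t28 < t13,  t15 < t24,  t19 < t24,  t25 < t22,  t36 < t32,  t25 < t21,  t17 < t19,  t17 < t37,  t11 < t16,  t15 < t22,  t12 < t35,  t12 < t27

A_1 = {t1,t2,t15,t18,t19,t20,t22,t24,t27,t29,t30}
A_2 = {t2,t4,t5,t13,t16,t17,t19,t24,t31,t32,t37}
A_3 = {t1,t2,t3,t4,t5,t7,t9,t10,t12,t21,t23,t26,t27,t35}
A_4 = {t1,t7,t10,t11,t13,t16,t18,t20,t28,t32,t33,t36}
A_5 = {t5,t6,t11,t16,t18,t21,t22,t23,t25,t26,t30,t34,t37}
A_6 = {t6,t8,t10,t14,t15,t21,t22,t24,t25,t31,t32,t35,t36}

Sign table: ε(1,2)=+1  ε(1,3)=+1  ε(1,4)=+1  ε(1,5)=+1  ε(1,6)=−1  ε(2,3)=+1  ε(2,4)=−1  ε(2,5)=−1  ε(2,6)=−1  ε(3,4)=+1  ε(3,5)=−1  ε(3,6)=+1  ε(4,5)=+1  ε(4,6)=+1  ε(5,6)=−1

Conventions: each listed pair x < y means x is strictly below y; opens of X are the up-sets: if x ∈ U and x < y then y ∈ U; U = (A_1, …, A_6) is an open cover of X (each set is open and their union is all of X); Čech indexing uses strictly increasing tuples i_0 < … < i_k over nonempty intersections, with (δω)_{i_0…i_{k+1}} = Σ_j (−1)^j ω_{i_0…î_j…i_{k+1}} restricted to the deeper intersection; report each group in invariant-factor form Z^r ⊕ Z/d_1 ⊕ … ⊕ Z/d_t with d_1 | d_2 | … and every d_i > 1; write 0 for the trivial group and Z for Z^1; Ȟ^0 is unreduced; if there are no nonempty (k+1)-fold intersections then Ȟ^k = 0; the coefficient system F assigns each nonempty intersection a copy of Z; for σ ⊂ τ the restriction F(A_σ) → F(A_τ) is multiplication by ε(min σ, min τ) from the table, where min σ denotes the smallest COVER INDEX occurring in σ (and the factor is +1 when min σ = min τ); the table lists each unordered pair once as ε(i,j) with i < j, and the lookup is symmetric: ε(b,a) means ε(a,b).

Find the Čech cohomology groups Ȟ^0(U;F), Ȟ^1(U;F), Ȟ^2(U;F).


Ȟ^0 = 0; Ȟ^1 = Z/2; Ȟ^2 = Z

nerve of the cover:
  A12={t2,t19,t24} A13={t1,t2,t27} A14={t1,t18,t20} A15={t18,t22,t30} A16={t15,t22,t24} A23={t2,t4,t5} A24={t13,t16,t32} A25={t5,t16,t37} A26={t24,t31,t32} A34={t1,t7,t10} A35={t5,t21,t23,t26} A36={t10,t21,t35} A45={t11,t16,t18} A46={t10,t32,t36} A56={t6,t21,t22,t25}
  A123={t2} A126={t24} A134={t1} A145={t18} A156={t22} A235={t5} A245={t16} A246={t32} A346={t10} A356={t21}
C dims 6,15,10; δ0: rk 6, SNF 1^5·2; δ1: rk 9, SNF 1^9
Ȟ^0 = (6 − 6) − 0 = 0, so Ȟ^0 ≅ 0
Ȟ^1 = (15 − 9) − 6 = 0 plus torsion [2], so Ȟ^1 ≅ Z/2
Ȟ^2 = (10 − 0) − 9 = 1, so Ȟ^2 ≅ Z


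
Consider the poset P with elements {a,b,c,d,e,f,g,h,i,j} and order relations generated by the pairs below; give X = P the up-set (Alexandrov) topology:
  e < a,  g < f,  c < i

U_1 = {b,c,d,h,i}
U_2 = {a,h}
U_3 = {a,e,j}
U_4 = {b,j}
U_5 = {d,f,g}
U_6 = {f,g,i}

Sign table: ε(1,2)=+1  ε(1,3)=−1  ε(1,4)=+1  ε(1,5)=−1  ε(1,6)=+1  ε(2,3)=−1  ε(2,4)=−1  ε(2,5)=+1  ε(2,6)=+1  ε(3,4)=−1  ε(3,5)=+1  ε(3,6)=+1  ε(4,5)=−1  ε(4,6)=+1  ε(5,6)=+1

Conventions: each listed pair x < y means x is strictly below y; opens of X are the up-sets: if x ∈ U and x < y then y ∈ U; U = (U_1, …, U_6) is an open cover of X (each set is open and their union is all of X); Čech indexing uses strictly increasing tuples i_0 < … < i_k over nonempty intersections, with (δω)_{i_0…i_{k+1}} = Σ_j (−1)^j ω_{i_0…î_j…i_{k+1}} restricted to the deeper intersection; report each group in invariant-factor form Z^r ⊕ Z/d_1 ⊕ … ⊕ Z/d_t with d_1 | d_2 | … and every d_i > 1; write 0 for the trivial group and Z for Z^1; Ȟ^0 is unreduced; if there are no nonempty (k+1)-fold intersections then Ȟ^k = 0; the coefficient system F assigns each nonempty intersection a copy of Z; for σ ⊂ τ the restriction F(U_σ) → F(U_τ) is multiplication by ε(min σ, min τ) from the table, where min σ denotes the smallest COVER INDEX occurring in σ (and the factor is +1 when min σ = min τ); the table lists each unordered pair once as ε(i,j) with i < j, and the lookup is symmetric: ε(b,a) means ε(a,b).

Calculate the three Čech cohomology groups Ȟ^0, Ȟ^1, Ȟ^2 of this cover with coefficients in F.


Ȟ^0 = 0, Ȟ^1 = Z ⊕ Z/2, Ȟ^2 = 0

nerve of the cover:
  U12={h} U14={b} U15={d} U16={i} U23={a} U34={j} U56={f,g}
C dims 6,7; δ0: rk 6, SNF 1^5·2
Ȟ^0 = (6 − 6) − 0 = 0, so Ȟ^0 ≅ 0
Ȟ^1 = (7 − 0) − 6 = 1 plus torsion [2], so Ȟ^1 ≅ Z ⊕ Z/2
Ȟ^2 = (0 − 0) − 0 = 0, so Ȟ^2 ≅ 0


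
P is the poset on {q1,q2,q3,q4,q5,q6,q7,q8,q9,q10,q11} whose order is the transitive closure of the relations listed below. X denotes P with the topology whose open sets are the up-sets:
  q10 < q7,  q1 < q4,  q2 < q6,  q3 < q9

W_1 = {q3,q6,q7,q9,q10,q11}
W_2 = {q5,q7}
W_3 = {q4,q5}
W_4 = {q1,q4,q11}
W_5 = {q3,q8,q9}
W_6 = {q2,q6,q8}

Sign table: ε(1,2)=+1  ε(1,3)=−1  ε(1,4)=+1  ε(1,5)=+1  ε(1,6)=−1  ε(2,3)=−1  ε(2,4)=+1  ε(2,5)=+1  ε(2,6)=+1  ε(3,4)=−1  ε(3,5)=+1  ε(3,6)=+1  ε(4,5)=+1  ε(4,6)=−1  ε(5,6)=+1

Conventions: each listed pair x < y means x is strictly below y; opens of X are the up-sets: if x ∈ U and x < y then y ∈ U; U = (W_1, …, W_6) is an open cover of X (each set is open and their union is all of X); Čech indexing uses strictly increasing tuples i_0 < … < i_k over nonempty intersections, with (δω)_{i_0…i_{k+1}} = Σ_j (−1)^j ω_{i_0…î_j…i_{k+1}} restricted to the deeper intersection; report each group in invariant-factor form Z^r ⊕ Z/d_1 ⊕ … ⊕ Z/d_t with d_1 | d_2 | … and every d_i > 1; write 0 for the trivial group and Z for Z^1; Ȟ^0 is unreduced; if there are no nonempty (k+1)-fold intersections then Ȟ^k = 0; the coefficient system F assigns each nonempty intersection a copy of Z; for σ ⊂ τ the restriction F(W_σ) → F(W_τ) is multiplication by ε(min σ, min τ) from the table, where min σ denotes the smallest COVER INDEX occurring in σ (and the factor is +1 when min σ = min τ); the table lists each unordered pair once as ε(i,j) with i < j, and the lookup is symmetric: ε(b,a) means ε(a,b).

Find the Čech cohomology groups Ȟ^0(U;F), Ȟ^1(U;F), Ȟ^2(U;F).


Ȟ^0 ≅ 0, Ȟ^1 ≅ Z ⊕ Z/2, Ȟ^2 ≅ 0

nonempty overlaps:
  W12={q7} W14={q11} W15={q3,q9} W16={q6} W23={q5} W34={q4} W56={q8}
C dims 6,7; δ0: rk 6, SNF 1^5·2
degree 0: 6−6−0 = 0 → Ȟ^0 ≅ 0
degree 1: 7−0−6 = 1 plus torsion [2] → Ȟ^1 ≅ Z ⊕ Z/2
degree 2: 0−0−0 = 0 → Ȟ^2 ≅ 0


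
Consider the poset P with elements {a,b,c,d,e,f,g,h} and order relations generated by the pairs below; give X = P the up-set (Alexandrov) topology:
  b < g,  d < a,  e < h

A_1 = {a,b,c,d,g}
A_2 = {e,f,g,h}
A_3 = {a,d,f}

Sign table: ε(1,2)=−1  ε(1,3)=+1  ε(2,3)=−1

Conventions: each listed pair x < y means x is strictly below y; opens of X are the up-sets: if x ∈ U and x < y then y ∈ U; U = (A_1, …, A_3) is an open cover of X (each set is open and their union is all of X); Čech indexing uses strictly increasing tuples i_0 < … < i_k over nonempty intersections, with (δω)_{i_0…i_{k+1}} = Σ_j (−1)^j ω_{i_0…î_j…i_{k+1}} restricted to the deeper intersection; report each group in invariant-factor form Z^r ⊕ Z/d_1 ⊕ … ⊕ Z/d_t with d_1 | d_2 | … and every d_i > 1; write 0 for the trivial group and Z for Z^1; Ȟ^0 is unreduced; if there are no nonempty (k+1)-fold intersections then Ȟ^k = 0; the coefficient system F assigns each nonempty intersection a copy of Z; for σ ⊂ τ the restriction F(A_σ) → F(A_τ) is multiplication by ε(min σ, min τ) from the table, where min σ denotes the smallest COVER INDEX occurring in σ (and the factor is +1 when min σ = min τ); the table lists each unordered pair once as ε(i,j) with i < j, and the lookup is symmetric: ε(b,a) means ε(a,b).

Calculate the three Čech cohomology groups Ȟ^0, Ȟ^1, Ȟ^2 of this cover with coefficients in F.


Ȟ^0(U;F) ≅ Z, Ȟ^1(U;F) ≅ Z, Ȟ^2(U;F) ≅ 0

intersection data:
  A12={g} A13={a,d} A23={f}
C dims 3,3; δ0: rk 2, SNF 1^2
Ȟ^0 = (3 − 2) − 0 = 1, so Ȟ^0 ≅ Z
Ȟ^1 = (3 − 0) − 2 = 1, so Ȟ^1 ≅ Z
Ȟ^2 = (0 − 0) − 0 = 0, so Ȟ^2 ≅ 0


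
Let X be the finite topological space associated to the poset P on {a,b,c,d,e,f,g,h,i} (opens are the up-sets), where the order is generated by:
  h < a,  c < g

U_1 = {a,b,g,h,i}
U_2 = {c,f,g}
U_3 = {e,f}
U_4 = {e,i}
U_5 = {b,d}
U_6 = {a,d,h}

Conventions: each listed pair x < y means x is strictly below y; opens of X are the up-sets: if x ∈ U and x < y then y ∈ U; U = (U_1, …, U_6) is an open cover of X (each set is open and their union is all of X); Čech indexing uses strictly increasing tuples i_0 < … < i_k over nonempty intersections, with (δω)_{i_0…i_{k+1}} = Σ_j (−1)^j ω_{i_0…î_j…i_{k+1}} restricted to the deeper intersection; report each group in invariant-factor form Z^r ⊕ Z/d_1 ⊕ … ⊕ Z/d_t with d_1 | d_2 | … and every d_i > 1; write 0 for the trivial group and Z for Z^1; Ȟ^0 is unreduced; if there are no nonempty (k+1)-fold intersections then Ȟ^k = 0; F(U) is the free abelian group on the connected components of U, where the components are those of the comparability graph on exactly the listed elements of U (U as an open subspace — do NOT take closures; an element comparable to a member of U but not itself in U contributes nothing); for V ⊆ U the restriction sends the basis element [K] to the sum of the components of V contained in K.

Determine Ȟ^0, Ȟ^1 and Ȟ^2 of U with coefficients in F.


Ȟ^0(U;F) ≅ Z^7,  Ȟ^1(U;F) ≅ 0,  Ȟ^2(U;F) ≅ 0

nonempty overlaps:
  U12={g} U14={i} U15={b} U16={a,h} U23={f} U34={e} U56={d}
components per intersection:
  U1: {a,h} {b} {g} {i}
  U2: {c,g} {f}
  U3: {e} {f}
  U4: {e} {i}
  U5: {b} {d}
  U6: {a,h} {d}
  U12: {g}
  U14: {i}
  U15: {b}
  U16: {a,h}
  U23: {f}
  U34: {e}
  U56: {d}
C dims 14,7; δ0: rk 7, SNF 1^7
degree 0: 14−7−0 = 7 → Ȟ^0 ≅ Z^7
degree 1: 7−0−7 = 0 → Ȟ^1 ≅ 0
degree 2: 0−0−0 = 0 → Ȟ^2 ≅ 0


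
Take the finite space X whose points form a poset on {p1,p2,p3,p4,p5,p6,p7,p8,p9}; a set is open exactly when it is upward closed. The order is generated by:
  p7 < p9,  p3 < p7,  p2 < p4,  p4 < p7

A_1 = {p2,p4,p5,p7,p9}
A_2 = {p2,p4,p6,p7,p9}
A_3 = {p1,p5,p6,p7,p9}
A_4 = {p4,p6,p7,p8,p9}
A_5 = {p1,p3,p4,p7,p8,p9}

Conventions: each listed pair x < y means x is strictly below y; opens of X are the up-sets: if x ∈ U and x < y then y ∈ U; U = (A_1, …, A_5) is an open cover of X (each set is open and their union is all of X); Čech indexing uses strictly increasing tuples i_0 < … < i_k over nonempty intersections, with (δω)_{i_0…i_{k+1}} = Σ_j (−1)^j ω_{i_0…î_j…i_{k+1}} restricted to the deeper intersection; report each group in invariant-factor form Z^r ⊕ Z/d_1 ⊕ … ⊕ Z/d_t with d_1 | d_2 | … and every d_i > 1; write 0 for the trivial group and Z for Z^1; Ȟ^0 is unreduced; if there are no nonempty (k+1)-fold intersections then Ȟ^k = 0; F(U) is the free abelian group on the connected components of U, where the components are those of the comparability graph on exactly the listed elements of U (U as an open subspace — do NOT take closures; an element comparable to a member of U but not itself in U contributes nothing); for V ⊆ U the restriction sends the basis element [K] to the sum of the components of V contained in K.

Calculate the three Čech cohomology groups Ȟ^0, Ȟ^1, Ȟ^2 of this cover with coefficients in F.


Ȟ^0(U;F) ≅ Z^5, Ȟ^1(U;F) ≅ 0, Ȟ^2(U;F) ≅ 0

nonempty overlaps:
  A12={p2,p4,p7,p9} A13={p5,p7,p9} A14={p4,p7,p9} A15={p4,p7,p9} A23={p6,p7,p9} A24={p4,p6,p7,p9} A25={p4,p7,p9} A34={p6,p7,p9} A35={p1,p7,p9} A45={p4,p7,p8,p9}
  A123={p7,p9} A124={p4,p7,p9} A125={p4,p7,p9} A134={p7,p9} A135={p7,p9} A145={p4,p7,p9} A234={p6,p7,p9} A235={p7,p9} A245={p4,p7,p9} A345={p7,p9}
  A1234={p7,p9} A1235={p7,p9} A1245={p4,p7,p9} A1345={p7,p9} A2345={p7,p9}
  A12345={p7,p9}
components per intersection:
  A1: {p2,p4,p7,p9} {p5}
  A2: {p2,p4,p7,p9} {p6}
  A3: {p1} {p5} {p6} {p7,p9}
  A4: {p4,p7,p9} {p6} {p8}
  A5: {p1} {p3,p4,p7,p9} {p8}
  A12: {p2,p4,p7,p9}
  A13: {p5} {p7,p9}
  A14: {p4,p7,p9}
  A15: {p4,p7,p9}
  A23: {p6} {p7,p9}
  A24: {p4,p7,p9} {p6}
  A25: {p4,p7,p9}
  A34: {p6} {p7,p9}
  A35: {p1} {p7,p9}
  A45: {p4,p7,p9} {p8}
  A123: {p7,p9}
  A124: {p4,p7,p9}
  A125: {p4,p7,p9}
  A134: {p7,p9}
  A135: {p7,p9}
  A145: {p4,p7,p9}
  A234: {p6} {p7,p9}
  A235: {p7,p9}
  A245: {p4,p7,p9}
  A345: {p7,p9}
  A1234: {p7,p9}
  A1235: {p7,p9}
  A1245: {p4,p7,p9}
  A1345: {p7,p9}
  A2345: {p7,p9}
  A12345: {p7,p9}
C dims 14,16,11,5; δ0: rk 9, SNF 1^9; δ1: rk 7, SNF 1^7; δ2: rk 4, SNF 1^4
degree 0: 14−9−0 = 5 → Ȟ^0 ≅ Z^5
degree 1: 16−7−9 = 0 → Ȟ^1 ≅ 0
degree 2: 11−4−7 = 0 → Ȟ^2 ≅ 0


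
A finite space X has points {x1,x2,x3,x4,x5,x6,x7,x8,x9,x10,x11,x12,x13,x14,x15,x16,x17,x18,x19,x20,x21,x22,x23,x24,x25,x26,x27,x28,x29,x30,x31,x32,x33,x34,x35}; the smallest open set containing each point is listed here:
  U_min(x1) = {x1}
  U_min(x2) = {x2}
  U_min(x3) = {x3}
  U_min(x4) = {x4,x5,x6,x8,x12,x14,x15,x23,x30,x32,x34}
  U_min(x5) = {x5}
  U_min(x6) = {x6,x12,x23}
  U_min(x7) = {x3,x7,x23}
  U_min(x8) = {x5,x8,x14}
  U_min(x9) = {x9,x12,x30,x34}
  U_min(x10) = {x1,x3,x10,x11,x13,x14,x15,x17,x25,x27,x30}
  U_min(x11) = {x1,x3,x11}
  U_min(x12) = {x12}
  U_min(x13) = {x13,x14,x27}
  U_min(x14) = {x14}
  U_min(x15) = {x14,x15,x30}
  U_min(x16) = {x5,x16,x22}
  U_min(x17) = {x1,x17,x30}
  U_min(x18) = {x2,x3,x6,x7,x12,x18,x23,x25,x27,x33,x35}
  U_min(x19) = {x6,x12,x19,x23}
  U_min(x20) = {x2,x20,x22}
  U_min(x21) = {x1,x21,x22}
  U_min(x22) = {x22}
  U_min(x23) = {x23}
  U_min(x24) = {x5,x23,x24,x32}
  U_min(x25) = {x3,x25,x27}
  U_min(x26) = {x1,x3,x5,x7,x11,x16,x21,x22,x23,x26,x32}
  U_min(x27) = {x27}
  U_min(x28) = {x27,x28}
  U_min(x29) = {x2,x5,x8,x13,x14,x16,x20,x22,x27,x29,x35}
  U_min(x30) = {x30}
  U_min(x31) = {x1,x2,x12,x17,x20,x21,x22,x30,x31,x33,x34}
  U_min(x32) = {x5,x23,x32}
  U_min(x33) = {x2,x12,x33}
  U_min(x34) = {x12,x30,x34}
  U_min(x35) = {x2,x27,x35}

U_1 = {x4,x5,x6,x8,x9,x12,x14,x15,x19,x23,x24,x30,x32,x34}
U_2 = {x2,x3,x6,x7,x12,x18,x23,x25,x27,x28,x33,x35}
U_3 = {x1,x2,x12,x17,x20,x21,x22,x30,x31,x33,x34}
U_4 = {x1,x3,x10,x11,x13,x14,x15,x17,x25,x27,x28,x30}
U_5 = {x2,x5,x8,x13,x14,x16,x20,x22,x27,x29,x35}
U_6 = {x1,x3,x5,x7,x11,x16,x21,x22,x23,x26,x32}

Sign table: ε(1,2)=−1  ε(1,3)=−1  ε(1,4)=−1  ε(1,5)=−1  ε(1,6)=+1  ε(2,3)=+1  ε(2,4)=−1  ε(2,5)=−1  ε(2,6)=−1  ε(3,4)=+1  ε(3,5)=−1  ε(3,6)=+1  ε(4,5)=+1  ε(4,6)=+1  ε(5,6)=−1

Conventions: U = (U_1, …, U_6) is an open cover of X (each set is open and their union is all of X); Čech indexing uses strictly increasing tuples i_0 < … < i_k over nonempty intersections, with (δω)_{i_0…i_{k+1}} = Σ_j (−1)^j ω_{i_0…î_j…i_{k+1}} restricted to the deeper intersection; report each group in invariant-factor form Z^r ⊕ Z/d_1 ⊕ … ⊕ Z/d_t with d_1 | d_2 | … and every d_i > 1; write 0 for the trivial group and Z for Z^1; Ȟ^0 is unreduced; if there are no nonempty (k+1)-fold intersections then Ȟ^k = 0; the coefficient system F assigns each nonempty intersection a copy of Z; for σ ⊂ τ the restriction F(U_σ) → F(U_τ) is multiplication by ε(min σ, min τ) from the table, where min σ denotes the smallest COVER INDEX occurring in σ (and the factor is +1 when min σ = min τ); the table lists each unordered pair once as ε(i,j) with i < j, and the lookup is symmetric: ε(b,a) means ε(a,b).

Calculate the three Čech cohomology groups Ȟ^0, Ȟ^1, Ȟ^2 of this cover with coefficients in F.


cover nerve:
  U12={x6,x12,x23} U13={x12,x30,x34} U14={x14,x15,x30} U15={x5,x8,x14} U16={x5,x23,x32} U23={x2,x12,x33} U24={x3,x25,x27,x28} U25={x2,x27,x35} U26={x3,x7,x23} U34={x1,x17,x30} U35={x2,x20,x22} U36={x1,x21,x22} U45={x13,x14,x27} U46={x1,x3,x11} U56={x5,x16,x22}
  U123={x12} U126={x23} U134={x30} U145={x14} U156={x5} U235={x2} U245={x27} U246={x3} U346={x1} U356={x22}
C dims 6,15,10; δ0: rk 6, SNF 1^5·2; δ1: rk 9, SNF 1^9
Ȟ^0: (6−6)−0=0 ⇒ 0
Ȟ^1: (15−9)−6=0 plus torsion [2] ⇒ Z/2
Ȟ^2: (10−0)−9=1 ⇒ Z

Ȟ^0(U;F) ≅ 0,  Ȟ^1(U;F) ≅ Z/2,  Ȟ^2(U;F) ≅ Z


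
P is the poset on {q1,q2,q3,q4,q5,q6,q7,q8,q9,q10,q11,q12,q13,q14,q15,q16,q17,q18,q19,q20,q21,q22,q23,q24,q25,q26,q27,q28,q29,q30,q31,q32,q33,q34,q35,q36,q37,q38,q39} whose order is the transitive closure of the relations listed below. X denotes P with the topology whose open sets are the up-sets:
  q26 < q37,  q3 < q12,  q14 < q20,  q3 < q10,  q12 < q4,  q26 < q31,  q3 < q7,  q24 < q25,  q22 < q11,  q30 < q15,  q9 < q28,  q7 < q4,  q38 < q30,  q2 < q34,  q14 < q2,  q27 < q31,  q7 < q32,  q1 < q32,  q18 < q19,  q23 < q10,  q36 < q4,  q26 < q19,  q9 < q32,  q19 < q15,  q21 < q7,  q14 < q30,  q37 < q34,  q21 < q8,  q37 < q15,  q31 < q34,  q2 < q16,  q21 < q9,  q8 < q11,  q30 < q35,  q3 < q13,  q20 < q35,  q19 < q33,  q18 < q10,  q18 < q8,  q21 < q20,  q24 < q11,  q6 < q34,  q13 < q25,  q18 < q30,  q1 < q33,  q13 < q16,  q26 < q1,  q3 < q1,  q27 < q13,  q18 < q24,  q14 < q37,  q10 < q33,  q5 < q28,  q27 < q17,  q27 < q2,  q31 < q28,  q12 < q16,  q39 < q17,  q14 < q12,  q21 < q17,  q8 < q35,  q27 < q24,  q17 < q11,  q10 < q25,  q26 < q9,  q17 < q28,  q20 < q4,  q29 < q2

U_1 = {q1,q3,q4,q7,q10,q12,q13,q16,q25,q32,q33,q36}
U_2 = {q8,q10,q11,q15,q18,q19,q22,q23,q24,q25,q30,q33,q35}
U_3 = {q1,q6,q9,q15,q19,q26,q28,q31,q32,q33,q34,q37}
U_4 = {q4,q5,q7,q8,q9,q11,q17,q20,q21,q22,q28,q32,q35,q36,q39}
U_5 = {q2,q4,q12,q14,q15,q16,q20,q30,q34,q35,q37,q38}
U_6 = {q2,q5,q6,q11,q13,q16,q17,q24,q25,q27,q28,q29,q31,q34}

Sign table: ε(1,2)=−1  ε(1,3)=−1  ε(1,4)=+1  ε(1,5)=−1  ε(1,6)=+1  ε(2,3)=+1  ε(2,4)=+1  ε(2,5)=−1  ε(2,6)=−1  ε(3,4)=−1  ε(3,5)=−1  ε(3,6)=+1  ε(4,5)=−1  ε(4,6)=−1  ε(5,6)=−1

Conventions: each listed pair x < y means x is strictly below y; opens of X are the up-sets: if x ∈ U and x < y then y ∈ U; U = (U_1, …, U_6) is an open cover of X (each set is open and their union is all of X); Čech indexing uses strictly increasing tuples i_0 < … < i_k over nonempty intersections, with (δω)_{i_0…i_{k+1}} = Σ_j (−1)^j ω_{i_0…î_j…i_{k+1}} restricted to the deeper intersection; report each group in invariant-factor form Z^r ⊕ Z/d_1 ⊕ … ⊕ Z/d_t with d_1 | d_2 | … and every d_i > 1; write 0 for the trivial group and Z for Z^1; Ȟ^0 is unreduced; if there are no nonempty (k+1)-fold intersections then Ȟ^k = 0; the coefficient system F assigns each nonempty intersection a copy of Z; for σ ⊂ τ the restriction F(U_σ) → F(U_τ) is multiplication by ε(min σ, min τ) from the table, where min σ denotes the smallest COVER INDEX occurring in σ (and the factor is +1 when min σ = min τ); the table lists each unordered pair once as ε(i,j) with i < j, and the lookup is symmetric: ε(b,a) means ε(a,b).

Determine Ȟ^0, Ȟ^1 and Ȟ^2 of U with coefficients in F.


Ȟ^0 = 0, Ȟ^1 = Z/2, Ȟ^2 = Z

intersection data:
  U12={q10,q25,q33} U13={q1,q32,q33} U14={q4,q7,q32,q36} U15={q4,q12,q16} U16={q13,q16,q25} U23={q15,q19,q33} U24={q8,q11,q22,q35} U25={q15,q30,q35} U26={q11,q24,q25} U34={q9,q28,q32} U35={q15,q34,q37} U36={q6,q28,q31,q34} U45={q4,q20,q35} U46={q5,q11,q17,q28} U56={q2,q16,q34}
  U123={q33} U126={q25} U134={q32} U145={q4} U156={q16} U235={q15} U245={q35} U246={q11} U346={q28} U356={q34}
C dims 6,15,10; δ0: rk 6, SNF 1^5·2; δ1: rk 9, SNF 1^9
Ȟ^0 = (6 − 6) − 0 = 0, so Ȟ^0 ≅ 0
Ȟ^1 = (15 − 9) − 6 = 0 plus torsion [2], so Ȟ^1 ≅ Z/2
Ȟ^2 = (10 − 0) − 9 = 1, so Ȟ^2 ≅ Z


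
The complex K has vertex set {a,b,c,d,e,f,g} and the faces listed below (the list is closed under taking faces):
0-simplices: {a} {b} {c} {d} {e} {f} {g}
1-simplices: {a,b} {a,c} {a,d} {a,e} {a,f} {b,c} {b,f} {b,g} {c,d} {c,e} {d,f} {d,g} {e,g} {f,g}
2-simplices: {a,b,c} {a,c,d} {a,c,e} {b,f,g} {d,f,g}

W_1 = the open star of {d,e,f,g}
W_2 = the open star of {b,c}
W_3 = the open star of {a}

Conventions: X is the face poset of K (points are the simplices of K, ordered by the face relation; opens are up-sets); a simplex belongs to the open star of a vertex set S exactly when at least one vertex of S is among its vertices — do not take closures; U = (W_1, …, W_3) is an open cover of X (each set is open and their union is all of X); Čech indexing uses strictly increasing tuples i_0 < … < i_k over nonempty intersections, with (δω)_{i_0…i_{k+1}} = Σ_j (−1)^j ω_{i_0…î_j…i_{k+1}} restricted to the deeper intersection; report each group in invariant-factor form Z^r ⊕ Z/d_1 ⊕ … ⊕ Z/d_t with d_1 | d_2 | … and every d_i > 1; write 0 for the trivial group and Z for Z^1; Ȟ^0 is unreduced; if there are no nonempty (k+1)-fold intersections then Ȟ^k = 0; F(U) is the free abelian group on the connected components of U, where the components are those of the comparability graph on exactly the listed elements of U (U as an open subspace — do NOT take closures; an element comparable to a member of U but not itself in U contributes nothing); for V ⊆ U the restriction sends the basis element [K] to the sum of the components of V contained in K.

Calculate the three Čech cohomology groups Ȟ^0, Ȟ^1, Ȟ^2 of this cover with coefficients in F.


Ȟ^0 = Z,  Ȟ^1 = Z^3,  Ȟ^2 = 0

nerve simplices:
  W1={{d},{e},{f},{g},{a,d},{a,e},{a,f},{b,f},{b,g},{c,d},{c,e},{d,f},{d,g},{e,g},{f,g},{a,c,d},{a,c,e},{b,f,g},{d,f,g}} W2={{b},{c},{a,b},{a,c},{b,c},{b,f},{b,g},{c,d},{c,e},{a,b,c},{a,c,d},{a,c,e},{b,f,g}} W3={{a},{a,b},{a,c},{a,d},{a,e},{a,f},{a,b,c},{a,c,d},{a,c,e}}
  W12={{b,f},{b,g},{c,d},{c,e},{a,c,d},{a,c,e},{b,f,g}} W13={{a,d},{a,e},{a,f},{a,c,d},{a,c,e}} W23={{a,b},{a,c},{a,b,c},{a,c,d},{a,c,e}}
  W123={{a,c,d},{a,c,e}}
components per intersection:
  W1: {{d},{e},{f},{g},{a,d},{a,e},{a,f},{b,f},{b,g},{c,d},{c,e},{d,f},{d,g},{e,g},{f,g},{a,c,d},{a,c,e},{b,f,g},{d,f,g}}
  W2: {{b},{c},{a,b},{a,c},{b,c},{b,f},{b,g},{c,d},{c,e},{a,b,c},{a,c,d},{a,c,e},{b,f,g}}
  W3: {{a},{a,b},{a,c},{a,d},{a,e},{a,f},{a,b,c},{a,c,d},{a,c,e}}
  W12: {{b,f},{b,g},{b,f,g}} {{c,d},{a,c,d}} {{c,e},{a,c,e}}
  W13: {{a,d},{a,c,d}} {{a,e},{a,c,e}} {{a,f}}
  W23: {{a,b},{a,c},{a,b,c},{a,c,d},{a,c,e}}
  W123: {{a,c,d}} {{a,c,e}}
C dims 3,7,2; δ0: rk 2, SNF 1^2; δ1: rk 2, SNF 1^2
degree 0: 3−2−0 = 1 → Ȟ^0 ≅ Z
degree 1: 7−2−2 = 3 → Ȟ^1 ≅ Z^3
degree 2: 2−0−2 = 0 → Ȟ^2 ≅ 0


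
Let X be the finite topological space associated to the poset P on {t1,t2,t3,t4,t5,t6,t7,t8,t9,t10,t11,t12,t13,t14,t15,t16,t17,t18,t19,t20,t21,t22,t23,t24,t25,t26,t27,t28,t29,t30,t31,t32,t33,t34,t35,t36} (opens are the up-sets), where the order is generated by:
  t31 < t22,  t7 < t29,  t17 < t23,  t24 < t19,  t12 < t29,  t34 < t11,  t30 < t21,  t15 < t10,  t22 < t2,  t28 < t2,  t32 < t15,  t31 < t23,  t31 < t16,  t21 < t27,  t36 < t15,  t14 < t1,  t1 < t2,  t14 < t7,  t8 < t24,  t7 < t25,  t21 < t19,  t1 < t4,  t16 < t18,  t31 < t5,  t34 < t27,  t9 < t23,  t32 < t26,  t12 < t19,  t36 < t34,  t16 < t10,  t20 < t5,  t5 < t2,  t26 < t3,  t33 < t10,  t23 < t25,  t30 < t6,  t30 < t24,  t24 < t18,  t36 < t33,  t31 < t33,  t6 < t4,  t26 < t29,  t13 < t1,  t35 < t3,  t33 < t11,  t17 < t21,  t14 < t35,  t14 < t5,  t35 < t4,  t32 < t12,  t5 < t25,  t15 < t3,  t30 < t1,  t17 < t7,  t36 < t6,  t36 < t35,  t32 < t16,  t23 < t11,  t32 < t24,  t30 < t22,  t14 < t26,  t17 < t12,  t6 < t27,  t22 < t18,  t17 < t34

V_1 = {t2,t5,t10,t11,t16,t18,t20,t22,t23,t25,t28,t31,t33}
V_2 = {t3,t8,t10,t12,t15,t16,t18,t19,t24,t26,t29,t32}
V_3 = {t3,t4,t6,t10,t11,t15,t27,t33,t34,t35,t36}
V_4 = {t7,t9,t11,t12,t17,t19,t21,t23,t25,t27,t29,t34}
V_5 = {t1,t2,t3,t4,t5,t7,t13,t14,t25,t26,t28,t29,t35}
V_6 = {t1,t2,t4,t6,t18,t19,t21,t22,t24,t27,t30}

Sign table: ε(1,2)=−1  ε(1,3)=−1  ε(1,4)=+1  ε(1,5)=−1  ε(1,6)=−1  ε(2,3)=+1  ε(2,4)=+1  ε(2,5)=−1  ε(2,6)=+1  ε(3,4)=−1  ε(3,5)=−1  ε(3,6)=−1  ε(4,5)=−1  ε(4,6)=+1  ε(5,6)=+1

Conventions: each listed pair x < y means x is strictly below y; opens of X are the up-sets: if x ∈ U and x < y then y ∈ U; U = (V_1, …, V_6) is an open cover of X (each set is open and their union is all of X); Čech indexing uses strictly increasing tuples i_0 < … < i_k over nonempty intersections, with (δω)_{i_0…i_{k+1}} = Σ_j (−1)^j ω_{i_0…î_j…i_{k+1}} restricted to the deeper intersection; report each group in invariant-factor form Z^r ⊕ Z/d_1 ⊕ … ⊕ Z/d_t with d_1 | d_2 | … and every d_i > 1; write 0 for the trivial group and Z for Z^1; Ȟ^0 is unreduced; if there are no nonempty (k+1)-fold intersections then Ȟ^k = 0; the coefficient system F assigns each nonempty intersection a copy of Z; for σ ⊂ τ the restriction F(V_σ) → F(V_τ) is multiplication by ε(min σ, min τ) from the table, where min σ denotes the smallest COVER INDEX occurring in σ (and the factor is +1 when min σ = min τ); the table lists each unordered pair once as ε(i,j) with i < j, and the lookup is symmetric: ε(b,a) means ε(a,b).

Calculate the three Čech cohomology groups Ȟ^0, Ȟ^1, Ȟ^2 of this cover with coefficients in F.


Ȟ^0(U;F) ≅ 0; Ȟ^1(U;F) ≅ Z/2; Ȟ^2(U;F) ≅ Z

intersection data:
  V12={t10,t16,t18} V13={t10,t11,t33} V14={t11,t23,t25} V15={t2,t5,t25,t28} V16={t2,t18,t22} V23={t3,t10,t15} V24={t12,t19,t29} V25={t3,t26,t29} V26={t18,t19,t24} V34={t11,t27,t34} V35={t3,t4,t35} V36={t4,t6,t27} V45={t7,t25,t29} V46={t19,t21,t27} V56={t1,t2,t4}
  V123={t10} V126={t18} V134={t11} V145={t25} V156={t2} V235={t3} V245={t29} V246={t19} V346={t27} V356={t4}
C dims 6,15,10; δ0: rk 6, SNF 1^5·2; δ1: rk 9, SNF 1^9
Ȟ^0 = (6 − 6) − 0 = 0, so Ȟ^0 ≅ 0
Ȟ^1 = (15 − 9) − 6 = 0 plus torsion [2], so Ȟ^1 ≅ Z/2
Ȟ^2 = (10 − 0) − 9 = 1, so Ȟ^2 ≅ Z


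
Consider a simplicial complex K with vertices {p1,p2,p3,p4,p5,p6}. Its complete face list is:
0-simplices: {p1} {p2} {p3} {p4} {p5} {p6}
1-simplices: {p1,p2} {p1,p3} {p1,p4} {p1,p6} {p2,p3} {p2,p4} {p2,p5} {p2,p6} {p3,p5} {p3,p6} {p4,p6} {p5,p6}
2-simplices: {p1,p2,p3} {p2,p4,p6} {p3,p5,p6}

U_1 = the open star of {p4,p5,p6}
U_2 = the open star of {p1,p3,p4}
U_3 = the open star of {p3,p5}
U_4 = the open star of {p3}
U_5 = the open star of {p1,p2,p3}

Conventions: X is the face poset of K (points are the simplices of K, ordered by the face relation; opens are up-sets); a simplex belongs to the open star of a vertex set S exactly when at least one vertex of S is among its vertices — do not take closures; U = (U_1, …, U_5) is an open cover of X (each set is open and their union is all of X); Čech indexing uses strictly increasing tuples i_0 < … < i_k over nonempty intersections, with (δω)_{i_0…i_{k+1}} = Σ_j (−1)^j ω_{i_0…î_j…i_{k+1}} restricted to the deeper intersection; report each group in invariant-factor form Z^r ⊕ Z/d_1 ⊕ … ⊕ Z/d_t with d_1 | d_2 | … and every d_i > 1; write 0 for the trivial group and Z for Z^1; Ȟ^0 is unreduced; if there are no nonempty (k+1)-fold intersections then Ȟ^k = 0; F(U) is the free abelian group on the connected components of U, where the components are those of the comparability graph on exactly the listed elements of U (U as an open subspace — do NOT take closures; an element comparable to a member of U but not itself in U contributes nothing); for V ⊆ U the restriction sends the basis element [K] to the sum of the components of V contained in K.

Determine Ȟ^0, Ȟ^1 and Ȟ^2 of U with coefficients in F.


intersection data:
  U1={{p4},{p5},{p6},{p1,p4},{p1,p6},{p2,p4},{p2,p5},{p2,p6},{p3,p5},{p3,p6},{p4,p6},{p5,p6},{p2,p4,p6},{p3,p5,p6}} U2={{p1},{p3},{p4},{p1,p2},{p1,p3},{p1,p4},{p1,p6},{p2,p3},{p2,p4},{p3,p5},{p3,p6},{p4,p6},{p1,p2,p3},{p2,p4,p6},{p3,p5,p6}} U3={{p3},{p5},{p1,p3},{p2,p3},{p2,p5},{p3,p5},{p3,p6},{p5,p6},{p1,p2,p3},{p3,p5,p6}} U4={{p3},{p1,p3},{p2,p3},{p3,p5},{p3,p6},{p1,p2,p3},{p3,p5,p6}} U5={{p1},{p2},{p3},{p1,p2},{p1,p3},{p1,p4},{p1,p6},{p2,p3},{p2,p4},{p2,p5},{p2,p6},{p3,p5},{p3,p6},{p1,p2,p3},{p2,p4,p6},{p3,p5,p6}}
  U12={{p4},{p1,p4},{p1,p6},{p2,p4},{p3,p5},{p3,p6},{p4,p6},{p2,p4,p6},{p3,p5,p6}} U13={{p5},{p2,p5},{p3,p5},{p3,p6},{p5,p6},{p3,p5,p6}} U14={{p3,p5},{p3,p6},{p3,p5,p6}} U15={{p1,p4},{p1,p6},{p2,p4},{p2,p5},{p2,p6},{p3,p5},{p3,p6},{p2,p4,p6},{p3,p5,p6}} U23={{p3},{p1,p3},{p2,p3},{p3,p5},{p3,p6},{p1,p2,p3},{p3,p5,p6}} U24={{p3},{p1,p3},{p2,p3},{p3,p5},{p3,p6},{p1,p2,p3},{p3,p5,p6}} U25={{p1},{p3},{p1,p2},{p1,p3},{p1,p4},{p1,p6},{p2,p3},{p2,p4},{p3,p5},{p3,p6},{p1,p2,p3},{p2,p4,p6},{p3,p5,p6}} U34={{p3},{p1,p3},{p2,p3},{p3,p5},{p3,p6},{p1,p2,p3},{p3,p5,p6}} U35={{p3},{p1,p3},{p2,p3},{p2,p5},{p3,p5},{p3,p6},{p1,p2,p3},{p3,p5,p6}} U45={{p3},{p1,p3},{p2,p3},{p3,p5},{p3,p6},{p1,p2,p3},{p3,p5,p6}}
  U123={{p3,p5},{p3,p6},{p3,p5,p6}} U124={{p3,p5},{p3,p6},{p3,p5,p6}} U125={{p1,p4},{p1,p6},{p2,p4},{p3,p5},{p3,p6},{p2,p4,p6},{p3,p5,p6}} U134={{p3,p5},{p3,p6},{p3,p5,p6}} U135={{p2,p5},{p3,p5},{p3,p6},{p3,p5,p6}} U145={{p3,p5},{p3,p6},{p3,p5,p6}} U234={{p3},{p1,p3},{p2,p3},{p3,p5},{p3,p6},{p1,p2,p3},{p3,p5,p6}} U235={{p3},{p1,p3},{p2,p3},{p3,p5},{p3,p6},{p1,p2,p3},{p3,p5,p6}} U245={{p3},{p1,p3},{p2,p3},{p3,p5},{p3,p6},{p1,p2,p3},{p3,p5,p6}} U345={{p3},{p1,p3},{p2,p3},{p3,p5},{p3,p6},{p1,p2,p3},{p3,p5,p6}}
  U1234={{p3,p5},{p3,p6},{p3,p5,p6}} U1235={{p3,p5},{p3,p6},{p3,p5,p6}} U1245={{p3,p5},{p3,p6},{p3,p5,p6}} U1345={{p3,p5},{p3,p6},{p3,p5,p6}} U2345={{p3},{p1,p3},{p2,p3},{p3,p5},{p3,p6},{p1,p2,p3},{p3,p5,p6}}
  U12345={{p3,p5},{p3,p6},{p3,p5,p6}}
components per intersection:
  U1: {{p4},{p5},{p6},{p1,p4},{p1,p6},{p2,p4},{p2,p5},{p2,p6},{p3,p5},{p3,p6},{p4,p6},{p5,p6},{p2,p4,p6},{p3,p5,p6}}
  U2: {{p1},{p3},{p4},{p1,p2},{p1,p3},{p1,p4},{p1,p6},{p2,p3},{p2,p4},{p3,p5},{p3,p6},{p4,p6},{p1,p2,p3},{p2,p4,p6},{p3,p5,p6}}
  U3: {{p3},{p5},{p1,p3},{p2,p3},{p2,p5},{p3,p5},{p3,p6},{p5,p6},{p1,p2,p3},{p3,p5,p6}}
  U4: {{p3},{p1,p3},{p2,p3},{p3,p5},{p3,p6},{p1,p2,p3},{p3,p5,p6}}
  U5: {{p1},{p2},{p3},{p1,p2},{p1,p3},{p1,p4},{p1,p6},{p2,p3},{p2,p4},{p2,p5},{p2,p6},{p3,p5},{p3,p6},{p1,p2,p3},{p2,p4,p6},{p3,p5,p6}}
  U12: {{p4},{p1,p4},{p2,p4},{p4,p6},{p2,p4,p6}} {{p1,p6}} {{p3,p5},{p3,p6},{p3,p5,p6}}
  U13: {{p5},{p2,p5},{p3,p5},{p3,p6},{p5,p6},{p3,p5,p6}}
  U14: {{p3,p5},{p3,p6},{p3,p5,p6}}
  U15: {{p1,p4}} {{p1,p6}} {{p2,p4},{p2,p6},{p2,p4,p6}} {{p2,p5}} {{p3,p5},{p3,p6},{p3,p5,p6}}
  U23: {{p3},{p1,p3},{p2,p3},{p3,p5},{p3,p6},{p1,p2,p3},{p3,p5,p6}}
  U24: {{p3},{p1,p3},{p2,p3},{p3,p5},{p3,p6},{p1,p2,p3},{p3,p5,p6}}
  U25: {{p1},{p3},{p1,p2},{p1,p3},{p1,p4},{p1,p6},{p2,p3},{p3,p5},{p3,p6},{p1,p2,p3},{p3,p5,p6}} {{p2,p4},{p2,p4,p6}}
  U34: {{p3},{p1,p3},{p2,p3},{p3,p5},{p3,p6},{p1,p2,p3},{p3,p5,p6}}
  U35: {{p3},{p1,p3},{p2,p3},{p3,p5},{p3,p6},{p1,p2,p3},{p3,p5,p6}} {{p2,p5}}
  U45: {{p3},{p1,p3},{p2,p3},{p3,p5},{p3,p6},{p1,p2,p3},{p3,p5,p6}}
  U123: {{p3,p5},{p3,p6},{p3,p5,p6}}
  U124: {{p3,p5},{p3,p6},{p3,p5,p6}}
  U125: {{p1,p4}} {{p1,p6}} {{p2,p4},{p2,p4,p6}} {{p3,p5},{p3,p6},{p3,p5,p6}}
  U134: {{p3,p5},{p3,p6},{p3,p5,p6}}
  U135: {{p2,p5}} {{p3,p5},{p3,p6},{p3,p5,p6}}
  U145: {{p3,p5},{p3,p6},{p3,p5,p6}}
  U234: {{p3},{p1,p3},{p2,p3},{p3,p5},{p3,p6},{p1,p2,p3},{p3,p5,p6}}
  U235: {{p3},{p1,p3},{p2,p3},{p3,p5},{p3,p6},{p1,p2,p3},{p3,p5,p6}}
  U245: {{p3},{p1,p3},{p2,p3},{p3,p5},{p3,p6},{p1,p2,p3},{p3,p5,p6}}
  U345: {{p3},{p1,p3},{p2,p3},{p3,p5},{p3,p6},{p1,p2,p3},{p3,p5,p6}}
  U1234: {{p3,p5},{p3,p6},{p3,p5,p6}}
  U1235: {{p3,p5},{p3,p6},{p3,p5,p6}}
  U1245: {{p3,p5},{p3,p6},{p3,p5,p6}}
  U1345: {{p3,p5},{p3,p6},{p3,p5,p6}}
  U2345: {{p3},{p1,p3},{p2,p3},{p3,p5},{p3,p6},{p1,p2,p3},{p3,p5,p6}}
  U12345: {{p3,p5},{p3,p6},{p3,p5,p6}}
C dims 5,18,14,5; δ0: rk 4, SNF 1^4; δ1: rk 10, SNF 1^10; δ2: rk 4, SNF 1^4
Ȟ^0 = (5 − 4) − 0 = 1, so Ȟ^0 ≅ Z
Ȟ^1 = (18 − 10) − 4 = 4, so Ȟ^1 ≅ Z^4
Ȟ^2 = (14 − 4) − 10 = 0, so Ȟ^2 ≅ 0

Ȟ^0 ≅ Z, Ȟ^1 ≅ Z^4, Ȟ^2 ≅ 0


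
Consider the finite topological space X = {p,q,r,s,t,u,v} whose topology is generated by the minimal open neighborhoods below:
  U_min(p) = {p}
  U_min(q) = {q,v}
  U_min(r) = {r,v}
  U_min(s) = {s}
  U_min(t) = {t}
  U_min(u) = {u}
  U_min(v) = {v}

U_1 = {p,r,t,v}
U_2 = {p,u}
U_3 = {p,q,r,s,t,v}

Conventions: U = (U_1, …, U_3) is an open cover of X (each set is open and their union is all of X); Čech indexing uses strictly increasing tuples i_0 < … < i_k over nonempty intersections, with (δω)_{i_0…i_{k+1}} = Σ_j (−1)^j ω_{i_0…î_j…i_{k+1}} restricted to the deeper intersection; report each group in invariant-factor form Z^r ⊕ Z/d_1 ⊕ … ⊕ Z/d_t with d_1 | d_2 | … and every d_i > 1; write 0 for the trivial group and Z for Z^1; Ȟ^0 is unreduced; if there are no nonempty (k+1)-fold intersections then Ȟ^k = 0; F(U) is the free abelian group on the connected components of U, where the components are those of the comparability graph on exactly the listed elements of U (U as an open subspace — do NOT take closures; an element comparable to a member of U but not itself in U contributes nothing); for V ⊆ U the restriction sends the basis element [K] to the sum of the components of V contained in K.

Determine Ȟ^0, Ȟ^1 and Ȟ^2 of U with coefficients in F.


Ȟ^0 = Z^5, Ȟ^1 = 0, Ȟ^2 = 0

intersection data:
  U12={p} U13={p,r,t,v} U23={p}
  U123={p}
components per intersection:
  U1: {p} {r,v} {t}
  U2: {p} {u}
  U3: {p} {q,r,v} {s} {t}
  U12: {p}
  U13: {p} {r,v} {t}
  U23: {p}
  U123: {p}
C dims 9,5,1; δ0: rk 4, SNF 1^4; δ1: rk 1, SNF 1^1
Ȟ^0 = (9 − 4) − 0 = 5, so Ȟ^0 ≅ Z^5
Ȟ^1 = (5 − 1) − 4 = 0, so Ȟ^1 ≅ 0
Ȟ^2 = (1 − 0) − 1 = 0, so Ȟ^2 ≅ 0
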